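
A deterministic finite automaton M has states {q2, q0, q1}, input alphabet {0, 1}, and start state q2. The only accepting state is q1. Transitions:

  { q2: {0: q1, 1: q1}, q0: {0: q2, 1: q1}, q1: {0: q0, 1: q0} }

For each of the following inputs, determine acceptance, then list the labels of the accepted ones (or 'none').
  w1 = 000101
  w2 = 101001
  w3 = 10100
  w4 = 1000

w1, w2, w4

w1:
  start at q2
  read '0': q2 → q1
  read '0': q1 → q0
  read '0': q0 → q2
  read '1': q2 → q1
  read '0': q1 → q0
  read '1': q0 → q1
  end q1, accepted
w2:
  start at q2
  read '1': q2 → q1
  read '0': q1 → q0
  read '1': q0 → q1
  read '0': q1 → q0
  read '0': q0 → q2
  read '1': q2 → q1
  end q1, accepted
w3:
  start at q2
  read '1': q2 → q1
  read '0': q1 → q0
  read '1': q0 → q1
  read '0': q1 → q0
  read '0': q0 → q2
  end q2, rejected
w4:
  start at q2
  read '1': q2 → q1
  read '0': q1 → q0
  read '0': q0 → q2
  read '0': q2 → q1
  end q1, accepted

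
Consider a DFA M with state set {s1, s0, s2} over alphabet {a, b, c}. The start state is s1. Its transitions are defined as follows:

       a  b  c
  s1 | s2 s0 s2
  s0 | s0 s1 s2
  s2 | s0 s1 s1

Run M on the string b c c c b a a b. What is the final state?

s1

s1 → s0 → s2 → s1 → s2 → s1 → s2 → s0 → s1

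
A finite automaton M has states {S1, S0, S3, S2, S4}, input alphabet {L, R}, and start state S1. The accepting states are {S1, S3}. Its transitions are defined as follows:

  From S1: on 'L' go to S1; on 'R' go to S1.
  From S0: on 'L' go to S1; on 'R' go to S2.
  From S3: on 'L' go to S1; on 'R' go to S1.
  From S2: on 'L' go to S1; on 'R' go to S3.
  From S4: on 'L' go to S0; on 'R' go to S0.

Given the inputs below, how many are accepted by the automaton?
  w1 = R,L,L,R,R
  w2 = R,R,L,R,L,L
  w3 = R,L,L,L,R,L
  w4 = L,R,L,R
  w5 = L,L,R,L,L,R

w1: Trace: S1 -R-> S1 -L-> S1 -L-> S1 -R-> S1 -R-> S1  → end S1, accepted
w2: Trace: S1 -R-> S1 -R-> S1 -L-> S1 -R-> S1 -L-> S1 -L-> S1  → end S1, accepted
w3: Trace: S1 -R-> S1 -L-> S1 -L-> S1 -L-> S1 -R-> S1 -L-> S1  → end S1, accepted
w4: Trace: S1 -L-> S1 -R-> S1 -L-> S1 -R-> S1  → end S1, accepted
w5: Trace: S1 -L-> S1 -L-> S1 -R-> S1 -L-> S1 -L-> S1 -R-> S1  → end S1, accepted

5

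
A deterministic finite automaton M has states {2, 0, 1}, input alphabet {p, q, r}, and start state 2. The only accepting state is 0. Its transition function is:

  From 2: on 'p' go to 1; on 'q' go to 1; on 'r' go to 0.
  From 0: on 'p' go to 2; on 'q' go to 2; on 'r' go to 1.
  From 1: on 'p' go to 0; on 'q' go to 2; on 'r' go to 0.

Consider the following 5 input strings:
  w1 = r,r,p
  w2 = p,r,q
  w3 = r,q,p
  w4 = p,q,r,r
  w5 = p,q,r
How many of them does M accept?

2

w1: 2 → 0 → 1 → 0  → end 0, accepted
w2: 2 → 1 → 0 → 2  → end 2, rejected
w3: 2 → 0 → 2 → 1  → end 1, rejected
w4: 2 → 1 → 2 → 0 → 1  → end 1, rejected
w5: 2 → 1 → 2 → 0  → end 0, accepted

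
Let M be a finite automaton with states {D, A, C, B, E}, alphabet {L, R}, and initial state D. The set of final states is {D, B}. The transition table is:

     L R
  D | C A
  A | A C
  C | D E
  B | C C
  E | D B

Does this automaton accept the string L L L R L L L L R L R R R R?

D → C → D → C → E → D → C → D → C → E → D → A → C → E → B
End state B is accepting.

Yes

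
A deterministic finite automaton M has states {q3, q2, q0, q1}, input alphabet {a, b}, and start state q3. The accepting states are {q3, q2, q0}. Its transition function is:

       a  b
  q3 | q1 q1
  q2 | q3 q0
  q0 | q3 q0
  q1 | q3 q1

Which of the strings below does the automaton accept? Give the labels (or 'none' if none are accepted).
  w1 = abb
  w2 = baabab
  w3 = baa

none

w1: Trace: q3 -a-> q1 -b-> q1 -b-> q1  → end q1, rejected
w2: Trace: q3 -b-> q1 -a-> q3 -a-> q1 -b-> q1 -a-> q3 -b-> q1  → end q1, rejected
w3: Trace: q3 -b-> q1 -a-> q3 -a-> q1  → end q1, rejected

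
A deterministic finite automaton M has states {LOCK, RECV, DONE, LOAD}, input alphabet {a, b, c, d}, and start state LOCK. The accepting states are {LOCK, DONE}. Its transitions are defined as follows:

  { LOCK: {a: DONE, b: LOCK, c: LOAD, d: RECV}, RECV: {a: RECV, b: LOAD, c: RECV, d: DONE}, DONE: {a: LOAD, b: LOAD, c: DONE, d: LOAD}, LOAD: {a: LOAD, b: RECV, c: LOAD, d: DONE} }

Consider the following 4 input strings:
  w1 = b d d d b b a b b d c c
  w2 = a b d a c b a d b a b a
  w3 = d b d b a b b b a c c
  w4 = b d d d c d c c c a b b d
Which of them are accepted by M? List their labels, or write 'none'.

w1:
  start at LOCK
  read 'b': LOCK → LOCK
  read 'd': LOCK → RECV
  read 'd': RECV → DONE
  read 'd': DONE → LOAD
  read 'b': LOAD → RECV
  read 'b': RECV → LOAD
  read 'a': LOAD → LOAD
  read 'b': LOAD → RECV
  read 'b': RECV → LOAD
  read 'd': LOAD → DONE
  read 'c': DONE → DONE
  read 'c': DONE → DONE
  end DONE, accepted
w2:
  start at LOCK
  read 'a': LOCK → DONE
  read 'b': DONE → LOAD
  read 'd': LOAD → DONE
  read 'a': DONE → LOAD
  read 'c': LOAD → LOAD
  read 'b': LOAD → RECV
  read 'a': RECV → RECV
  read 'd': RECV → DONE
  read 'b': DONE → LOAD
  read 'a': LOAD → LOAD
  read 'b': LOAD → RECV
  read 'a': RECV → RECV
  end RECV, rejected
w3:
  start at LOCK
  read 'd': LOCK → RECV
  read 'b': RECV → LOAD
  read 'd': LOAD → DONE
  read 'b': DONE → LOAD
  read 'a': LOAD → LOAD
  read 'b': LOAD → RECV
  read 'b': RECV → LOAD
  read 'b': LOAD → RECV
  read 'a': RECV → RECV
  read 'c': RECV → RECV
  read 'c': RECV → RECV
  end RECV, rejected
w4:
  start at LOCK
  read 'b': LOCK → LOCK
  read 'd': LOCK → RECV
  read 'd': RECV → DONE
  read 'd': DONE → LOAD
  read 'c': LOAD → LOAD
  read 'd': LOAD → DONE
  read 'c': DONE → DONE
  read 'c': DONE → DONE
  read 'c': DONE → DONE
  read 'a': DONE → LOAD
  read 'b': LOAD → RECV
  read 'b': RECV → LOAD
  read 'd': LOAD → DONE
  end DONE, accepted

w1, w4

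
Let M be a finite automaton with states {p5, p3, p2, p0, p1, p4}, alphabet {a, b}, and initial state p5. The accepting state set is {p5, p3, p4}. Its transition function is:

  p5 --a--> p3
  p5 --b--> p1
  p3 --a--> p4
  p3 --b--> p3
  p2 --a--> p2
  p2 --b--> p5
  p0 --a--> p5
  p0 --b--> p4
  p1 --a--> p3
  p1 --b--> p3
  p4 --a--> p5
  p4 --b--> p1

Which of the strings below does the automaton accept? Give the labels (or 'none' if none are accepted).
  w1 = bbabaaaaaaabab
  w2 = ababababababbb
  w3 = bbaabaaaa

w1: p5 → p1 → p3 → p4 → p1 → p3 → p4 → p5 → p3 → p4 → p5 → p3 → p3 → p4 → p1  → end p1, rejected
w2: p5 → p3 → p3 → p4 → p1 → p3 → p3 → p4 → p1 → p3 → p3 → p4 → p1 → p3 → p3  → end p3, accepted
w3: p5 → p1 → p3 → p4 → p5 → p1 → p3 → p4 → p5 → p3  → end p3, accepted

w2, w3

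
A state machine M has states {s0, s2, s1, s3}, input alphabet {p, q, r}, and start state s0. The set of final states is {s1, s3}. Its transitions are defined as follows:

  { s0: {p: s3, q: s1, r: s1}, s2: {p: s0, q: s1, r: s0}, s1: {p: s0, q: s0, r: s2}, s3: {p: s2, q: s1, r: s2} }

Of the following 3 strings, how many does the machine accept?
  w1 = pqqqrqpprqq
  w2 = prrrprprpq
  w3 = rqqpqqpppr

2

w1: s0 → s3 → s1 → s0 → s1 → s2 → s1 → s0 → s3 → s2 → s1 → s0  → end s0, rejected
w2: s0 → s3 → s2 → s0 → s1 → s0 → s1 → s0 → s1 → s0 → s1  → end s1, accepted
w3: s0 → s1 → s0 → s1 → s0 → s1 → s0 → s3 → s2 → s0 → s1  → end s1, accepted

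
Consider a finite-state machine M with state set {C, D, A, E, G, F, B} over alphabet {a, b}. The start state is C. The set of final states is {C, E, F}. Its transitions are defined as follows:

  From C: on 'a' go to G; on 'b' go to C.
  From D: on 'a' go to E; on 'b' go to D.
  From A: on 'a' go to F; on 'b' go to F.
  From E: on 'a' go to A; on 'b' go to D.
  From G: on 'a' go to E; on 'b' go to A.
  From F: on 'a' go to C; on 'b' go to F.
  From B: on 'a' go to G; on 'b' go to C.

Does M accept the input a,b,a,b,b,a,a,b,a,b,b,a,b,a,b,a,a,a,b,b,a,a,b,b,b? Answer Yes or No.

C → G → A → F → F → F → C → G → A → F → F → F → C → C → G → A → F → C → G → A → F → C → G → A → F → F
End state F is accepting.

Yes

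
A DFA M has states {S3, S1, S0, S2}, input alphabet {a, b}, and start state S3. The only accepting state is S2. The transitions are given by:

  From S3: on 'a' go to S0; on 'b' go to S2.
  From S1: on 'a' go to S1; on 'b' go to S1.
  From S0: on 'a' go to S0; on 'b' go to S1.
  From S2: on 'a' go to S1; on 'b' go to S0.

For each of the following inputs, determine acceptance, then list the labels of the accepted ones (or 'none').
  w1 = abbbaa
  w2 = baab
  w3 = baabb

w1:
  start at S3
  read 'a': S3 → S0
  read 'b': S0 → S1
  read 'b': S1 → S1
  read 'b': S1 → S1
  read 'a': S1 → S1
  read 'a': S1 → S1
  end S1, rejected
w2:
  start at S3
  read 'b': S3 → S2
  read 'a': S2 → S1
  read 'a': S1 → S1
  read 'b': S1 → S1
  end S1, rejected
w3:
  start at S3
  read 'b': S3 → S2
  read 'a': S2 → S1
  read 'a': S1 → S1
  read 'b': S1 → S1
  read 'b': S1 → S1
  end S1, rejected

none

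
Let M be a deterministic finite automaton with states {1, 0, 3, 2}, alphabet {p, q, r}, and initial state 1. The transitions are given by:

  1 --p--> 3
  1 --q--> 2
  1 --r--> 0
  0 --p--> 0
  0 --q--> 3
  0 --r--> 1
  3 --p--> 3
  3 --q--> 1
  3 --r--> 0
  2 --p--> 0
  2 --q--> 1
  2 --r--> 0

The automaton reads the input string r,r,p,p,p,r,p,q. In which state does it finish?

3

1 → 0 → 1 → 3 → 3 → 3 → 0 → 0 → 3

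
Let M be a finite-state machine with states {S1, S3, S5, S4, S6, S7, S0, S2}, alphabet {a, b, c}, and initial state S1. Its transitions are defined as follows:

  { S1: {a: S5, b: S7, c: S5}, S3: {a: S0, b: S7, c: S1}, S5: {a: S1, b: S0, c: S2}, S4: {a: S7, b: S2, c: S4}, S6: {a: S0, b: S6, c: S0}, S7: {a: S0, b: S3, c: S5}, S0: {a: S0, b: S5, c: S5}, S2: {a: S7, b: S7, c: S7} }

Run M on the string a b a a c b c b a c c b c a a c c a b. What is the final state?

S5

start at S1
read 'a': S1 → S5
read 'b': S5 → S0
read 'a': S0 → S0
read 'a': S0 → S0
read 'c': S0 → S5
read 'b': S5 → S0
read 'c': S0 → S5
read 'b': S5 → S0
read 'a': S0 → S0
read 'c': S0 → S5
read 'c': S5 → S2
read 'b': S2 → S7
read 'c': S7 → S5
read 'a': S5 → S1
read 'a': S1 → S5
read 'c': S5 → S2
read 'c': S2 → S7
read 'a': S7 → S0
read 'b': S0 → S5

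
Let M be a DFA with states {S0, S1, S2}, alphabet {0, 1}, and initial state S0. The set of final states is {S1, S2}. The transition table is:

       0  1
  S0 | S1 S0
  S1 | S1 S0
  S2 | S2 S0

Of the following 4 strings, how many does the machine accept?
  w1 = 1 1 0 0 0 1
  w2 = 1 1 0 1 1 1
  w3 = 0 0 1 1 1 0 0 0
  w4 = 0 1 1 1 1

1

w1: Trace: S0 -1-> S0 -1-> S0 -0-> S1 -0-> S1 -0-> S1 -1-> S0  → end S0, rejected
w2: Trace: S0 -1-> S0 -1-> S0 -0-> S1 -1-> S0 -1-> S0 -1-> S0  → end S0, rejected
w3: Trace: S0 -0-> S1 -0-> S1 -1-> S0 -1-> S0 -1-> S0 -0-> S1 -0-> S1 -0-> S1  → end S1, accepted
w4: Trace: S0 -0-> S1 -1-> S0 -1-> S0 -1-> S0 -1-> S0  → end S0, rejected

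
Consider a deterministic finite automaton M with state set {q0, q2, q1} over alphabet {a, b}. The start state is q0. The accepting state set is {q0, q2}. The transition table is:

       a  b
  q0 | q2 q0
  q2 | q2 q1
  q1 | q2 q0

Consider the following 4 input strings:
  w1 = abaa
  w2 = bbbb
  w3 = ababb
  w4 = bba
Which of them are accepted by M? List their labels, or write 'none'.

w1:
  start at q0
  read 'a': q0 → q2
  read 'b': q2 → q1
  read 'a': q1 → q2
  read 'a': q2 → q2
  end q2, accepted
w2:
  start at q0
  read 'b': q0 → q0
  read 'b': q0 → q0
  read 'b': q0 → q0
  read 'b': q0 → q0
  end q0, accepted
w3:
  start at q0
  read 'a': q0 → q2
  read 'b': q2 → q1
  read 'a': q1 → q2
  read 'b': q2 → q1
  read 'b': q1 → q0
  end q0, accepted
w4:
  start at q0
  read 'b': q0 → q0
  read 'b': q0 → q0
  read 'a': q0 → q2
  end q2, accepted

w1, w2, w3, w4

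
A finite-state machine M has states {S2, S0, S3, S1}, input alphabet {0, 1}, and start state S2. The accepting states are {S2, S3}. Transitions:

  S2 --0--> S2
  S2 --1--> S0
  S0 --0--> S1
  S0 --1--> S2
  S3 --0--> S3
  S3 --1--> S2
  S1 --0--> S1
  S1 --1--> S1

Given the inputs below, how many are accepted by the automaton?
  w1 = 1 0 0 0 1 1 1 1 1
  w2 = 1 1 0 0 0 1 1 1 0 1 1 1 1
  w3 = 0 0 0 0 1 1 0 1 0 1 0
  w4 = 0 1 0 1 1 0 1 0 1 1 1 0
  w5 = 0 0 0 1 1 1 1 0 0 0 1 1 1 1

w1: Trace: S2 -1-> S0 -0-> S1 -0-> S1 -0-> S1 -1-> S1 -1-> S1 -1-> S1 -1-> S1 -1-> S1  → end S1, rejected
w2: Trace: S2 -1-> S0 -1-> S2 -0-> S2 -0-> S2 -0-> S2 -1-> S0 -1-> S2 -1-> S0 -0-> S1 -1-> S1 -1-> S1 -1-> S1 -1-> S1  → end S1, rejected
w3: Trace: S2 -0-> S2 -0-> S2 -0-> S2 -0-> S2 -1-> S0 -1-> S2 -0-> S2 -1-> S0 -0-> S1 -1-> S1 -0-> S1  → end S1, rejected
w4: Trace: S2 -0-> S2 -1-> S0 -0-> S1 -1-> S1 -1-> S1 -0-> S1 -1-> S1 -0-> S1 -1-> S1 -1-> S1 -1-> S1 -0-> S1  → end S1, rejected
w5: Trace: S2 -0-> S2 -0-> S2 -0-> S2 -1-> S0 -1-> S2 -1-> S0 -1-> S2 -0-> S2 -0-> S2 -0-> S2 -1-> S0 -1-> S2 -1-> S0 -1-> S2  → end S2, accepted

1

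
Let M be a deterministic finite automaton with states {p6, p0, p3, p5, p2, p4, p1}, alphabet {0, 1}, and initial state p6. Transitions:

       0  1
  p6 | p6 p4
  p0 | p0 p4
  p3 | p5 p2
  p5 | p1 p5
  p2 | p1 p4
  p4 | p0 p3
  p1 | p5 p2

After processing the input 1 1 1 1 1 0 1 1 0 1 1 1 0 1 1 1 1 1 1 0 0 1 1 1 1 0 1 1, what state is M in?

p4

start at p6
read '1': p6 → p4
read '1': p4 → p3
read '1': p3 → p2
read '1': p2 → p4
read '1': p4 → p3
read '0': p3 → p5
read '1': p5 → p5
read '1': p5 → p5
read '0': p5 → p1
read '1': p1 → p2
read '1': p2 → p4
read '1': p4 → p3
read '0': p3 → p5
read '1': p5 → p5
read '1': p5 → p5
read '1': p5 → p5
read '1': p5 → p5
read '1': p5 → p5
read '1': p5 → p5
read '0': p5 → p1
read '0': p1 → p5
read '1': p5 → p5
read '1': p5 → p5
read '1': p5 → p5
read '1': p5 → p5
read '0': p5 → p1
read '1': p1 → p2
read '1': p2 → p4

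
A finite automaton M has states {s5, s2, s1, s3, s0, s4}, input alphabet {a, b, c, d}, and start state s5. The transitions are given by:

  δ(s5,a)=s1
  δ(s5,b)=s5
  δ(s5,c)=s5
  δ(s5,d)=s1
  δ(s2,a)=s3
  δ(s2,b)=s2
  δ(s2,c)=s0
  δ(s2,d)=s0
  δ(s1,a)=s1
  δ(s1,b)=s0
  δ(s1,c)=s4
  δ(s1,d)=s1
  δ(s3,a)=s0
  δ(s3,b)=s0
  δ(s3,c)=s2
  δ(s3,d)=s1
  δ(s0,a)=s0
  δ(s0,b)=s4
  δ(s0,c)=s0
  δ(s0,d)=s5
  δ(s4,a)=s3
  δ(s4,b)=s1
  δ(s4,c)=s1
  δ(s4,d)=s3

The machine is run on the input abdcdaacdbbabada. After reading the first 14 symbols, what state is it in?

start at s5
read 'a': s5 → s1
read 'b': s1 → s0
read 'd': s0 → s5
read 'c': s5 → s5
read 'd': s5 → s1
read 'a': s1 → s1
read 'a': s1 → s1
read 'c': s1 → s4
read 'd': s4 → s3
read 'b': s3 → s0
read 'b': s0 → s4
read 'a': s4 → s3
read 'b': s3 → s0
read 'a': s0 → s0
After 14 symbols: s0.

s0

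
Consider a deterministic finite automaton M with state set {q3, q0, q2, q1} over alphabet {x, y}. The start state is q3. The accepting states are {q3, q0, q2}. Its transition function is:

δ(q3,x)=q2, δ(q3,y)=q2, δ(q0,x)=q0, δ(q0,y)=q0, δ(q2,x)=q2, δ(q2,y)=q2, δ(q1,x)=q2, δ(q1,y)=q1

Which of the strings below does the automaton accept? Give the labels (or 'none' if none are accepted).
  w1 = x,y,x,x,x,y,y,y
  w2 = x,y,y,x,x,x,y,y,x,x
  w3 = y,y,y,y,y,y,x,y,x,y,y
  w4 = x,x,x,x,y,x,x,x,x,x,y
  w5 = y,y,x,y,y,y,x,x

w1:
  start at q3
  read 'x': q3 → q2
  read 'y': q2 → q2
  read 'x': q2 → q2
  read 'x': q2 → q2
  read 'x': q2 → q2
  read 'y': q2 → q2
  read 'y': q2 → q2
  read 'y': q2 → q2
  end q2, accepted
w2:
  start at q3
  read 'x': q3 → q2
  read 'y': q2 → q2
  read 'y': q2 → q2
  read 'x': q2 → q2
  read 'x': q2 → q2
  read 'x': q2 → q2
  read 'y': q2 → q2
  read 'y': q2 → q2
  read 'x': q2 → q2
  read 'x': q2 → q2
  end q2, accepted
w3:
  start at q3
  read 'y': q3 → q2
  read 'y': q2 → q2
  read 'y': q2 → q2
  read 'y': q2 → q2
  read 'y': q2 → q2
  read 'y': q2 → q2
  read 'x': q2 → q2
  read 'y': q2 → q2
  read 'x': q2 → q2
  read 'y': q2 → q2
  read 'y': q2 → q2
  end q2, accepted
w4:
  start at q3
  read 'x': q3 → q2
  read 'x': q2 → q2
  read 'x': q2 → q2
  read 'x': q2 → q2
  read 'y': q2 → q2
  read 'x': q2 → q2
  read 'x': q2 → q2
  read 'x': q2 → q2
  read 'x': q2 → q2
  read 'x': q2 → q2
  read 'y': q2 → q2
  end q2, accepted
w5:
  start at q3
  read 'y': q3 → q2
  read 'y': q2 → q2
  read 'x': q2 → q2
  read 'y': q2 → q2
  read 'y': q2 → q2
  read 'y': q2 → q2
  read 'x': q2 → q2
  read 'x': q2 → q2
  end q2, accepted

w1, w2, w3, w4, w5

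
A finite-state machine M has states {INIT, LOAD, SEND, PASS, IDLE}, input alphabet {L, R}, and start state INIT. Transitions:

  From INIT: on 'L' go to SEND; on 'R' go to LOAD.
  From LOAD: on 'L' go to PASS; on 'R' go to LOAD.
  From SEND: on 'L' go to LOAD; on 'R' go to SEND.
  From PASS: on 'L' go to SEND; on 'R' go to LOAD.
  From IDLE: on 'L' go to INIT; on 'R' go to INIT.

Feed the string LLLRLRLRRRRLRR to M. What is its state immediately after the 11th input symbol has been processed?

LOAD

start at INIT
read 'L': INIT → SEND
read 'L': SEND → LOAD
read 'L': LOAD → PASS
read 'R': PASS → LOAD
read 'L': LOAD → PASS
read 'R': PASS → LOAD
read 'L': LOAD → PASS
read 'R': PASS → LOAD
read 'R': LOAD → LOAD
read 'R': LOAD → LOAD
read 'R': LOAD → LOAD
After 11 symbols: LOAD.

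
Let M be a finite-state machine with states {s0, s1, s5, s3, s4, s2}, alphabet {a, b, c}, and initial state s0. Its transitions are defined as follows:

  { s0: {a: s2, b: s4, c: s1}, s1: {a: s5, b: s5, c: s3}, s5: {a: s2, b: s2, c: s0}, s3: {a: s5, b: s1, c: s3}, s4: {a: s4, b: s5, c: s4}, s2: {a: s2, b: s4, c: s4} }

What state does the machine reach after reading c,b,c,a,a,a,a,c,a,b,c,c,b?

s5

Trace: s0 -c-> s1 -b-> s5 -c-> s0 -a-> s2 -a-> s2 -a-> s2 -a-> s2 -c-> s4 -a-> s4 -b-> s5 -c-> s0 -c-> s1 -b-> s5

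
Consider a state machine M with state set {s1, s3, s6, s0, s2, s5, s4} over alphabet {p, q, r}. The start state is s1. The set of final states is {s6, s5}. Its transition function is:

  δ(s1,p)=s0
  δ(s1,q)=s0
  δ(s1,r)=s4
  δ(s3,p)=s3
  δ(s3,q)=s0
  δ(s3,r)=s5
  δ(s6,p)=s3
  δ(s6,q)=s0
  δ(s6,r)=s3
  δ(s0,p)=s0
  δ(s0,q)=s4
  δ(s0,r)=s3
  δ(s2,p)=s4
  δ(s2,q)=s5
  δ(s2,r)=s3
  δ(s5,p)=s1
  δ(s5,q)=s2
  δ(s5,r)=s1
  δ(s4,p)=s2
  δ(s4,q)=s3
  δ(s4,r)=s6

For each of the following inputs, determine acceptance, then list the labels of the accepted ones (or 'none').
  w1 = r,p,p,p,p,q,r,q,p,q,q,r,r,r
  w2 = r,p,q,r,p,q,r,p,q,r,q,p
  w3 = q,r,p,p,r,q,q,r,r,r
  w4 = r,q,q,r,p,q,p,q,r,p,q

w3

w1:
  start at s1
  read 'r': s1 → s4
  read 'p': s4 → s2
  read 'p': s2 → s4
  read 'p': s4 → s2
  read 'p': s2 → s4
  read 'q': s4 → s3
  read 'r': s3 → s5
  read 'q': s5 → s2
  read 'p': s2 → s4
  read 'q': s4 → s3
  read 'q': s3 → s0
  read 'r': s0 → s3
  read 'r': s3 → s5
  read 'r': s5 → s1
  end s1, rejected
w2:
  start at s1
  read 'r': s1 → s4
  read 'p': s4 → s2
  read 'q': s2 → s5
  read 'r': s5 → s1
  read 'p': s1 → s0
  read 'q': s0 → s4
  read 'r': s4 → s6
  read 'p': s6 → s3
  read 'q': s3 → s0
  read 'r': s0 → s3
  read 'q': s3 → s0
  read 'p': s0 → s0
  end s0, rejected
w3:
  start at s1
  read 'q': s1 → s0
  read 'r': s0 → s3
  read 'p': s3 → s3
  read 'p': s3 → s3
  read 'r': s3 → s5
  read 'q': s5 → s2
  read 'q': s2 → s5
  read 'r': s5 → s1
  read 'r': s1 → s4
  read 'r': s4 → s6
  end s6, accepted
w4:
  start at s1
  read 'r': s1 → s4
  read 'q': s4 → s3
  read 'q': s3 → s0
  read 'r': s0 → s3
  read 'p': s3 → s3
  read 'q': s3 → s0
  read 'p': s0 → s0
  read 'q': s0 → s4
  read 'r': s4 → s6
  read 'p': s6 → s3
  read 'q': s3 → s0
  end s0, rejected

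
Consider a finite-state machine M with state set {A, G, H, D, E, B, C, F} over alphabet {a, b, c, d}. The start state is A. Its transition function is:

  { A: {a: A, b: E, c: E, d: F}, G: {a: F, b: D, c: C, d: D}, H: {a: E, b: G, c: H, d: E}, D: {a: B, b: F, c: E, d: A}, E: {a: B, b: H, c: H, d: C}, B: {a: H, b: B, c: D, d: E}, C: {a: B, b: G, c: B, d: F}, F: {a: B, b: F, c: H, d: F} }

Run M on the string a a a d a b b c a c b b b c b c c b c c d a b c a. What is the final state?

Trace: A -a-> A -a-> A -a-> A -d-> F -a-> B -b-> B -b-> B -c-> D -a-> B -c-> D -b-> F -b-> F -b-> F -c-> H -b-> G -c-> C -c-> B -b-> B -c-> D -c-> E -d-> C -a-> B -b-> B -c-> D -a-> B

B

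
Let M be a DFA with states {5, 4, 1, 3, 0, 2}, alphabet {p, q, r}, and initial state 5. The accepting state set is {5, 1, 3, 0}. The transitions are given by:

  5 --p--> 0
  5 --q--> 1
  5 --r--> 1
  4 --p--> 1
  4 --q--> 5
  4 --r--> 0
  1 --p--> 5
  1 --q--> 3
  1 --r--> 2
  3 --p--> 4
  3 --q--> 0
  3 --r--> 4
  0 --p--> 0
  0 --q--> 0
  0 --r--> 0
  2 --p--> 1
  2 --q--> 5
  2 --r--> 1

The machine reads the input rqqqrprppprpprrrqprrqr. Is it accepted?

Yes

Trace: 5 -r-> 1 -q-> 3 -q-> 0 -q-> 0 -r-> 0 -p-> 0 -r-> 0 -p-> 0 -p-> 0 -p-> 0 -r-> 0 -p-> 0 -p-> 0 -r-> 0 -r-> 0 -r-> 0 -q-> 0 -p-> 0 -r-> 0 -r-> 0 -q-> 0 -r-> 0
End state 0 is accepting.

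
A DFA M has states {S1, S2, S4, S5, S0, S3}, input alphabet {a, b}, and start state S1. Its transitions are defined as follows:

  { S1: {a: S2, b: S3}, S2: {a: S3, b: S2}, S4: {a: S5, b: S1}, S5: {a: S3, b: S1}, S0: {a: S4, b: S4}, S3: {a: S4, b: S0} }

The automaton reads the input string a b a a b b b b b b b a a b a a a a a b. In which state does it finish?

start at S1
read 'a': S1 → S2
read 'b': S2 → S2
read 'a': S2 → S3
read 'a': S3 → S4
read 'b': S4 → S1
read 'b': S1 → S3
read 'b': S3 → S0
read 'b': S0 → S4
read 'b': S4 → S1
read 'b': S1 → S3
read 'b': S3 → S0
read 'a': S0 → S4
read 'a': S4 → S5
read 'b': S5 → S1
read 'a': S1 → S2
read 'a': S2 → S3
read 'a': S3 → S4
read 'a': S4 → S5
read 'a': S5 → S3
read 'b': S3 → S0

S0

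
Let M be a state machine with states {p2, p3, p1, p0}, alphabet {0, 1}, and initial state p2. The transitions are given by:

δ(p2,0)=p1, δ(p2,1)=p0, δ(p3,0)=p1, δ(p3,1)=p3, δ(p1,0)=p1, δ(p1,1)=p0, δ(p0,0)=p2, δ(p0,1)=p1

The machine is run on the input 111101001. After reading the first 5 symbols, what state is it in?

p1

Trace: p2 -1-> p0 -1-> p1 -1-> p0 -1-> p1 -0-> p1
After 5 symbols: p1.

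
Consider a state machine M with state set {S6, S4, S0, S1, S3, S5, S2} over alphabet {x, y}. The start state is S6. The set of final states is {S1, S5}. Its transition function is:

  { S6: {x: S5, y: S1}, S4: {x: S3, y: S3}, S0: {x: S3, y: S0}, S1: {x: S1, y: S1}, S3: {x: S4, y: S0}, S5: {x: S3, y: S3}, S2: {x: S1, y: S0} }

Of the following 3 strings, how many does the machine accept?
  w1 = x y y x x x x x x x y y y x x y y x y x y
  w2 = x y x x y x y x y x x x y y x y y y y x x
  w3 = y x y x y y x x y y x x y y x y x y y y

w1:
  start at S6
  read 'x': S6 → S5
  read 'y': S5 → S3
  read 'y': S3 → S0
  read 'x': S0 → S3
  read 'x': S3 → S4
  read 'x': S4 → S3
  read 'x': S3 → S4
  read 'x': S4 → S3
  read 'x': S3 → S4
  read 'x': S4 → S3
  read 'y': S3 → S0
  read 'y': S0 → S0
  read 'y': S0 → S0
  read 'x': S0 → S3
  read 'x': S3 → S4
  read 'y': S4 → S3
  read 'y': S3 → S0
  read 'x': S0 → S3
  read 'y': S3 → S0
  read 'x': S0 → S3
  read 'y': S3 → S0
  end S0, rejected
w2:
  start at S6
  read 'x': S6 → S5
  read 'y': S5 → S3
  read 'x': S3 → S4
  read 'x': S4 → S3
  read 'y': S3 → S0
  read 'x': S0 → S3
  read 'y': S3 → S0
  read 'x': S0 → S3
  read 'y': S3 → S0
  read 'x': S0 → S3
  read 'x': S3 → S4
  read 'x': S4 → S3
  read 'y': S3 → S0
  read 'y': S0 → S0
  read 'x': S0 → S3
  read 'y': S3 → S0
  read 'y': S0 → S0
  read 'y': S0 → S0
  read 'y': S0 → S0
  read 'x': S0 → S3
  read 'x': S3 → S4
  end S4, rejected
w3:
  start at S6
  read 'y': S6 → S1
  read 'x': S1 → S1
  read 'y': S1 → S1
  read 'x': S1 → S1
  read 'y': S1 → S1
  read 'y': S1 → S1
  read 'x': S1 → S1
  read 'x': S1 → S1
  read 'y': S1 → S1
  read 'y': S1 → S1
  read 'x': S1 → S1
  read 'x': S1 → S1
  read 'y': S1 → S1
  read 'y': S1 → S1
  read 'x': S1 → S1
  read 'y': S1 → S1
  read 'x': S1 → S1
  read 'y': S1 → S1
  read 'y': S1 → S1
  read 'y': S1 → S1
  end S1, accepted

1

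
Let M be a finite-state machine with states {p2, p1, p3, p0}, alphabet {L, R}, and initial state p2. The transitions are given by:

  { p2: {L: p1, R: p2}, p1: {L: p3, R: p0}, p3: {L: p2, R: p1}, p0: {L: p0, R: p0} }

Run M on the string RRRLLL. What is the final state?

p2

start at p2
read 'R': p2 → p2
read 'R': p2 → p2
read 'R': p2 → p2
read 'L': p2 → p1
read 'L': p1 → p3
read 'L': p3 → p2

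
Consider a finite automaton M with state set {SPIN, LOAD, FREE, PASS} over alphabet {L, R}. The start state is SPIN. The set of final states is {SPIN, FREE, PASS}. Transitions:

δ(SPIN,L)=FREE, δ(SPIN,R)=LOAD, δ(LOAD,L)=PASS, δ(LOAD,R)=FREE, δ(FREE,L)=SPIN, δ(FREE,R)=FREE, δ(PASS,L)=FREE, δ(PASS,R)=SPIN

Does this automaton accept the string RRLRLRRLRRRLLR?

Yes

SPIN → LOAD → FREE → SPIN → LOAD → PASS → SPIN → LOAD → PASS → SPIN → LOAD → FREE → SPIN → FREE → FREE
End state FREE is accepting.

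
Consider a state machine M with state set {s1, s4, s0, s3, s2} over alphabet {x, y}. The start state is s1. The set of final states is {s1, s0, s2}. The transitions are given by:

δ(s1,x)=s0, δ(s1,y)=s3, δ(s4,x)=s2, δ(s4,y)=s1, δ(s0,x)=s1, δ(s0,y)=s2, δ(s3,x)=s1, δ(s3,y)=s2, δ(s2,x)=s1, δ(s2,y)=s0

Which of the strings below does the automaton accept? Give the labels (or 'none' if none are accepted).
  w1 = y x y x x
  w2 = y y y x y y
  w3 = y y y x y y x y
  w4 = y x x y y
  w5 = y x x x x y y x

w1: Trace: s1 -y-> s3 -x-> s1 -y-> s3 -x-> s1 -x-> s0  → end s0, accepted
w2: Trace: s1 -y-> s3 -y-> s2 -y-> s0 -x-> s1 -y-> s3 -y-> s2  → end s2, accepted
w3: Trace: s1 -y-> s3 -y-> s2 -y-> s0 -x-> s1 -y-> s3 -y-> s2 -x-> s1 -y-> s3  → end s3, rejected
w4: Trace: s1 -y-> s3 -x-> s1 -x-> s0 -y-> s2 -y-> s0  → end s0, accepted
w5: Trace: s1 -y-> s3 -x-> s1 -x-> s0 -x-> s1 -x-> s0 -y-> s2 -y-> s0 -x-> s1  → end s1, accepted

w1, w2, w4, w5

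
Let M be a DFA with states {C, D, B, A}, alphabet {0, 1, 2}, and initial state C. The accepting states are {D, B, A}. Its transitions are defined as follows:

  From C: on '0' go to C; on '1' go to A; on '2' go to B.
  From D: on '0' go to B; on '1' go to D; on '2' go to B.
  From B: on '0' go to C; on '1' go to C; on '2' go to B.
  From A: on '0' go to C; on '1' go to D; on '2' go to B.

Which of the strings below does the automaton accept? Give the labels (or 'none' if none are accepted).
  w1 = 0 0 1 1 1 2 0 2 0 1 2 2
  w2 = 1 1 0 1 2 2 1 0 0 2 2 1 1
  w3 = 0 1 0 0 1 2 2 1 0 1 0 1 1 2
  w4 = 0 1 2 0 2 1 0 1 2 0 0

w1: Trace: C -0-> C -0-> C -1-> A -1-> D -1-> D -2-> B -0-> C -2-> B -0-> C -1-> A -2-> B -2-> B  → end B, accepted
w2: Trace: C -1-> A -1-> D -0-> B -1-> C -2-> B -2-> B -1-> C -0-> C -0-> C -2-> B -2-> B -1-> C -1-> A  → end A, accepted
w3: Trace: C -0-> C -1-> A -0-> C -0-> C -1-> A -2-> B -2-> B -1-> C -0-> C -1-> A -0-> C -1-> A -1-> D -2-> B  → end B, accepted
w4: Trace: C -0-> C -1-> A -2-> B -0-> C -2-> B -1-> C -0-> C -1-> A -2-> B -0-> C -0-> C  → end C, rejected

w1, w2, w3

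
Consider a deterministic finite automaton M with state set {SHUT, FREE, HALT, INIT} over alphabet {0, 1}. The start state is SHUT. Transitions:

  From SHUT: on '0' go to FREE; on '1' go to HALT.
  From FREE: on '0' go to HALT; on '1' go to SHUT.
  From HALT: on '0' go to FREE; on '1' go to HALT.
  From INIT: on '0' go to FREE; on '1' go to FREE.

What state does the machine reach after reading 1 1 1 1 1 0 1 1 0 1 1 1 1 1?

HALT

Trace: SHUT -1-> HALT -1-> HALT -1-> HALT -1-> HALT -1-> HALT -0-> FREE -1-> SHUT -1-> HALT -0-> FREE -1-> SHUT -1-> HALT -1-> HALT -1-> HALT -1-> HALT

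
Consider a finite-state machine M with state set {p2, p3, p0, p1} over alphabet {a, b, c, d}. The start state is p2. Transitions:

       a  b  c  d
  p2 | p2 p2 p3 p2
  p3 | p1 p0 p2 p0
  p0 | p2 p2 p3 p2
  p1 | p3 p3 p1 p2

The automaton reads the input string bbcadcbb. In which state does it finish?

start at p2
read 'b': p2 → p2
read 'b': p2 → p2
read 'c': p2 → p3
read 'a': p3 → p1
read 'd': p1 → p2
read 'c': p2 → p3
read 'b': p3 → p0
read 'b': p0 → p2

p2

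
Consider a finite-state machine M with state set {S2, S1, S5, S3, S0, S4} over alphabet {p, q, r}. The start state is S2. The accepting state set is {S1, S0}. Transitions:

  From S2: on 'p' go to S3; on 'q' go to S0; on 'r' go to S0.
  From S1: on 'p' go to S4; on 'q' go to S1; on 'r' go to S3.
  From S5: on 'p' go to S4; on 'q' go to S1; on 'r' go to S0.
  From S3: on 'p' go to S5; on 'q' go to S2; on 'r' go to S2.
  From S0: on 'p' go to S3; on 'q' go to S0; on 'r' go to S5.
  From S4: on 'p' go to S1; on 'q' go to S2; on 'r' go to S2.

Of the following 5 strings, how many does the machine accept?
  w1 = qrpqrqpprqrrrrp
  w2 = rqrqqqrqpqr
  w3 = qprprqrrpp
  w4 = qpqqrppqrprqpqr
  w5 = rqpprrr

3

w1: Trace: S2 -q-> S0 -r-> S5 -p-> S4 -q-> S2 -r-> S0 -q-> S0 -p-> S3 -p-> S5 -r-> S0 -q-> S0 -r-> S5 -r-> S0 -r-> S5 -r-> S0 -p-> S3  → end S3, rejected
w2: Trace: S2 -r-> S0 -q-> S0 -r-> S5 -q-> S1 -q-> S1 -q-> S1 -r-> S3 -q-> S2 -p-> S3 -q-> S2 -r-> S0  → end S0, accepted
w3: Trace: S2 -q-> S0 -p-> S3 -r-> S2 -p-> S3 -r-> S2 -q-> S0 -r-> S5 -r-> S0 -p-> S3 -p-> S5  → end S5, rejected
w4: Trace: S2 -q-> S0 -p-> S3 -q-> S2 -q-> S0 -r-> S5 -p-> S4 -p-> S1 -q-> S1 -r-> S3 -p-> S5 -r-> S0 -q-> S0 -p-> S3 -q-> S2 -r-> S0  → end S0, accepted
w5: Trace: S2 -r-> S0 -q-> S0 -p-> S3 -p-> S5 -r-> S0 -r-> S5 -r-> S0  → end S0, accepted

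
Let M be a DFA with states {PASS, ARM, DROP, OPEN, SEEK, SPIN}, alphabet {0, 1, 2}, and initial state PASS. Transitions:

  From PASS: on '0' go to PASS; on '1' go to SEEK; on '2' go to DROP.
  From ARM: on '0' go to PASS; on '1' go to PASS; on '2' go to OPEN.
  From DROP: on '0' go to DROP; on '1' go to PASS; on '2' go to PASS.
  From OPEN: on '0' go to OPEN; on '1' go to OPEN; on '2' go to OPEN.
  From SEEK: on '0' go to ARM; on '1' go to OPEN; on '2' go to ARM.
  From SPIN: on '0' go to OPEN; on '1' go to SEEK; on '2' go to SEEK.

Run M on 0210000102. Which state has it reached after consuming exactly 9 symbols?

ARM

start at PASS
read '0': PASS → PASS
read '2': PASS → DROP
read '1': DROP → PASS
read '0': PASS → PASS
read '0': PASS → PASS
read '0': PASS → PASS
read '0': PASS → PASS
read '1': PASS → SEEK
read '0': SEEK → ARM
After 9 symbols: ARM.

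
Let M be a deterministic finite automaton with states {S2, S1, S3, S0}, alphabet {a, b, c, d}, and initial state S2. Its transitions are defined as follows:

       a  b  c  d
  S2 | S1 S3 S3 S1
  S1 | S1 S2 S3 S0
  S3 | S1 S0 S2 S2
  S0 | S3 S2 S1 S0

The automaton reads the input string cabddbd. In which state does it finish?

S1

Trace: S2 -c-> S3 -a-> S1 -b-> S2 -d-> S1 -d-> S0 -b-> S2 -d-> S1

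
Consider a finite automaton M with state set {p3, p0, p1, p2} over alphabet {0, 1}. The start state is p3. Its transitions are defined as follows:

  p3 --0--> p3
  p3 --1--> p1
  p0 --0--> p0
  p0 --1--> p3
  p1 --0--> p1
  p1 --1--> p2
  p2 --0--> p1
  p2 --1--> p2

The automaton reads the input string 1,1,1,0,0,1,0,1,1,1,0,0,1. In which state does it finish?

p2

p3 → p1 → p2 → p2 → p1 → p1 → p2 → p1 → p2 → p2 → p2 → p1 → p1 → p2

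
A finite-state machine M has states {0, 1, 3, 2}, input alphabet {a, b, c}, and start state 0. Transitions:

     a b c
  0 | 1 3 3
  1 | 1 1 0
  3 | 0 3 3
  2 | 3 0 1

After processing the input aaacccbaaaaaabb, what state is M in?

0 → 1 → 1 → 1 → 0 → 3 → 3 → 3 → 0 → 1 → 1 → 1 → 1 → 1 → 1 → 1

1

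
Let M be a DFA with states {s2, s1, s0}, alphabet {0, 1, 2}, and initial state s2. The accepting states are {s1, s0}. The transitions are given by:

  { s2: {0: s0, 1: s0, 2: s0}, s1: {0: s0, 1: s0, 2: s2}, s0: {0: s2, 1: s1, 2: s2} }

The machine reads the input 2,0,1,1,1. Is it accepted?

start at s2
read '2': s2 → s0
read '0': s0 → s2
read '1': s2 → s0
read '1': s0 → s1
read '1': s1 → s0
End state s0 is accepting.

Yes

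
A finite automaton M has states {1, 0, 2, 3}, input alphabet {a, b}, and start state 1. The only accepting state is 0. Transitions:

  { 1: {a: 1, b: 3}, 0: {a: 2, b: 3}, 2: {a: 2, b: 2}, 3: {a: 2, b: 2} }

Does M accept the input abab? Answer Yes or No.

No

start at 1
read 'a': 1 → 1
read 'b': 1 → 3
read 'a': 3 → 2
read 'b': 2 → 2
End state 2 is not accepting.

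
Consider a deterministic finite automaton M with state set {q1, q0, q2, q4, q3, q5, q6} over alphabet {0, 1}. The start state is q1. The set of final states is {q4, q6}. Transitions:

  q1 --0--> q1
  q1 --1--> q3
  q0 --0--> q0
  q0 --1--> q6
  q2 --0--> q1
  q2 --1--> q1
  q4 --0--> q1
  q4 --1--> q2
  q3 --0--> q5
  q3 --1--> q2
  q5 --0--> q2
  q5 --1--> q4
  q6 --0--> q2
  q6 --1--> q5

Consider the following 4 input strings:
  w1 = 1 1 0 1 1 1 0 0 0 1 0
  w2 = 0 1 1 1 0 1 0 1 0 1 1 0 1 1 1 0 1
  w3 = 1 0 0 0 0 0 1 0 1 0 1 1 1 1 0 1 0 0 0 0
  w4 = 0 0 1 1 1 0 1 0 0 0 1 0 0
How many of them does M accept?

w1: q1 → q3 → q2 → q1 → q3 → q2 → q1 → q1 → q1 → q1 → q3 → q5  → end q5, rejected
w2: q1 → q1 → q3 → q2 → q1 → q1 → q3 → q5 → q4 → q1 → q3 → q2 → q1 → q3 → q2 → q1 → q1 → q3  → end q3, rejected
w3: q1 → q3 → q5 → q2 → q1 → q1 → q1 → q3 → q5 → q4 → q1 → q3 → q2 → q1 → q3 → q5 → q4 → q1 → q1 → q1 → q1  → end q1, rejected
w4: q1 → q1 → q1 → q3 → q2 → q1 → q1 → q3 → q5 → q2 → q1 → q3 → q5 → q2  → end q2, rejected

0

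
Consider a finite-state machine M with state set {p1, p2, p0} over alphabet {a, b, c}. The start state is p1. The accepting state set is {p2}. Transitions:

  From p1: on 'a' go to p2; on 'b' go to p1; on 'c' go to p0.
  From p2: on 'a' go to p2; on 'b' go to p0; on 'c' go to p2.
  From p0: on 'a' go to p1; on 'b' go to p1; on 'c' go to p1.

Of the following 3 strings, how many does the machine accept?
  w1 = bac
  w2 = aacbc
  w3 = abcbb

1

w1: Trace: p1 -b-> p1 -a-> p2 -c-> p2  → end p2, accepted
w2: Trace: p1 -a-> p2 -a-> p2 -c-> p2 -b-> p0 -c-> p1  → end p1, rejected
w3: Trace: p1 -a-> p2 -b-> p0 -c-> p1 -b-> p1 -b-> p1  → end p1, rejected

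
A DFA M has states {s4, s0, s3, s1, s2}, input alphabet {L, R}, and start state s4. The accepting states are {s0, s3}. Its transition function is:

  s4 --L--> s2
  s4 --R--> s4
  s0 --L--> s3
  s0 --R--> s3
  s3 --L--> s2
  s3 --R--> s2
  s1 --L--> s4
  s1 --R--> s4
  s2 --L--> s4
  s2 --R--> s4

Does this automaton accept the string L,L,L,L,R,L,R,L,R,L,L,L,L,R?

s4 → s2 → s4 → s2 → s4 → s4 → s2 → s4 → s2 → s4 → s2 → s4 → s2 → s4 → s4
End state s4 is not accepting.

No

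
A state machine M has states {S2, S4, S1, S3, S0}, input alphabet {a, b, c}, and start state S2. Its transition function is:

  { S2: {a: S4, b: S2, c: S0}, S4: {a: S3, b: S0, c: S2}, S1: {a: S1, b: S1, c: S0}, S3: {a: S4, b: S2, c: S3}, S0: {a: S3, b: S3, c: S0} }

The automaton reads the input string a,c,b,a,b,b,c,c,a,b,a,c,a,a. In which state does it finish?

S3

start at S2
read 'a': S2 → S4
read 'c': S4 → S2
read 'b': S2 → S2
read 'a': S2 → S4
read 'b': S4 → S0
read 'b': S0 → S3
read 'c': S3 → S3
read 'c': S3 → S3
read 'a': S3 → S4
read 'b': S4 → S0
read 'a': S0 → S3
read 'c': S3 → S3
read 'a': S3 → S4
read 'a': S4 → S3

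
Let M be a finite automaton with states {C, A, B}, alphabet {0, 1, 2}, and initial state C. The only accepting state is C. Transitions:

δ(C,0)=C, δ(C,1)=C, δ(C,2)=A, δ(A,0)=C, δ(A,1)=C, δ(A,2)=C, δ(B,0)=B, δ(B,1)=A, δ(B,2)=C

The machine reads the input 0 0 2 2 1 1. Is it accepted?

Yes

C → C → C → A → C → C → C
End state C is accepting.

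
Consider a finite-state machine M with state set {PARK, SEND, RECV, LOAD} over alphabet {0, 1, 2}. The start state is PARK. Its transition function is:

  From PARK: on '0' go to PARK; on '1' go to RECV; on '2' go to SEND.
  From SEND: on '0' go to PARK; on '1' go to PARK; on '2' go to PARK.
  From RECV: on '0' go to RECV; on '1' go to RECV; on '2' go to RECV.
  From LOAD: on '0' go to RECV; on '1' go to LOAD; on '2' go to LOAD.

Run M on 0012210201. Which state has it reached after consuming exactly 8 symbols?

PARK → PARK → PARK → RECV → RECV → RECV → RECV → RECV → RECV
After 8 symbols: RECV.

RECV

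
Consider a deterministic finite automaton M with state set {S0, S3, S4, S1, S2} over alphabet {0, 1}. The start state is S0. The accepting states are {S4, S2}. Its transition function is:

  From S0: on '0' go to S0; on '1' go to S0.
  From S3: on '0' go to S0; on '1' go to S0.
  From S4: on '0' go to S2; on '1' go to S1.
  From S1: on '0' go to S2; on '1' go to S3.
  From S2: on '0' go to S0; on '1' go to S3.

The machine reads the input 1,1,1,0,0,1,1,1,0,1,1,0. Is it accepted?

Trace: S0 -1-> S0 -1-> S0 -1-> S0 -0-> S0 -0-> S0 -1-> S0 -1-> S0 -1-> S0 -0-> S0 -1-> S0 -1-> S0 -0-> S0
End state S0 is not accepting.

No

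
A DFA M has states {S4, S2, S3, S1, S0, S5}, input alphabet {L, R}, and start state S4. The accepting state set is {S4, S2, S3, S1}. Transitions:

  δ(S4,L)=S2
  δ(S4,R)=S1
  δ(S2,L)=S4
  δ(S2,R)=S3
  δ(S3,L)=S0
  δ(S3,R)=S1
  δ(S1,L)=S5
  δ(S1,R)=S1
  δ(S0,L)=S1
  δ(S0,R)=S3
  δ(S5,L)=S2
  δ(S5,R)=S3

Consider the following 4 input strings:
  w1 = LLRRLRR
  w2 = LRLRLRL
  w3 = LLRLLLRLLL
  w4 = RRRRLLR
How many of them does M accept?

w1:
  start at S4
  read 'L': S4 → S2
  read 'L': S2 → S4
  read 'R': S4 → S1
  read 'R': S1 → S1
  read 'L': S1 → S5
  read 'R': S5 → S3
  read 'R': S3 → S1
  end S1, accepted
w2:
  start at S4
  read 'L': S4 → S2
  read 'R': S2 → S3
  read 'L': S3 → S0
  read 'R': S0 → S3
  read 'L': S3 → S0
  read 'R': S0 → S3
  read 'L': S3 → S0
  end S0, rejected
w3:
  start at S4
  read 'L': S4 → S2
  read 'L': S2 → S4
  read 'R': S4 → S1
  read 'L': S1 → S5
  read 'L': S5 → S2
  read 'L': S2 → S4
  read 'R': S4 → S1
  read 'L': S1 → S5
  read 'L': S5 → S2
  read 'L': S2 → S4
  end S4, accepted
w4:
  start at S4
  read 'R': S4 → S1
  read 'R': S1 → S1
  read 'R': S1 → S1
  read 'R': S1 → S1
  read 'L': S1 → S5
  read 'L': S5 → S2
  read 'R': S2 → S3
  end S3, accepted

3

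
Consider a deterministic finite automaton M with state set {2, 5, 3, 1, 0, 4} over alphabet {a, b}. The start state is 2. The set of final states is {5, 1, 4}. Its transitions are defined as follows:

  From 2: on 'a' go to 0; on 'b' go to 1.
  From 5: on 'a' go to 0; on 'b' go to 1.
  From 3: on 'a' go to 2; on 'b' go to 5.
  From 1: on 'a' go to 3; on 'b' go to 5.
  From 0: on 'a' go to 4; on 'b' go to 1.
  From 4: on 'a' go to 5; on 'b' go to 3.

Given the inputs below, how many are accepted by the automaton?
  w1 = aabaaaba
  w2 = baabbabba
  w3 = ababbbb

1

w1: Trace: 2 -a-> 0 -a-> 4 -b-> 3 -a-> 2 -a-> 0 -a-> 4 -b-> 3 -a-> 2  → end 2, rejected
w2: Trace: 2 -b-> 1 -a-> 3 -a-> 2 -b-> 1 -b-> 5 -a-> 0 -b-> 1 -b-> 5 -a-> 0  → end 0, rejected
w3: Trace: 2 -a-> 0 -b-> 1 -a-> 3 -b-> 5 -b-> 1 -b-> 5 -b-> 1  → end 1, accepted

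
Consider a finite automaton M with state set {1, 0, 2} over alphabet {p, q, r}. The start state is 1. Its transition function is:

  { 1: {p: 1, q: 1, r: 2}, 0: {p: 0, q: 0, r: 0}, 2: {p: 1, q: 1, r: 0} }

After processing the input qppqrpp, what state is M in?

1

start at 1
read 'q': 1 → 1
read 'p': 1 → 1
read 'p': 1 → 1
read 'q': 1 → 1
read 'r': 1 → 2
read 'p': 2 → 1
read 'p': 1 → 1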